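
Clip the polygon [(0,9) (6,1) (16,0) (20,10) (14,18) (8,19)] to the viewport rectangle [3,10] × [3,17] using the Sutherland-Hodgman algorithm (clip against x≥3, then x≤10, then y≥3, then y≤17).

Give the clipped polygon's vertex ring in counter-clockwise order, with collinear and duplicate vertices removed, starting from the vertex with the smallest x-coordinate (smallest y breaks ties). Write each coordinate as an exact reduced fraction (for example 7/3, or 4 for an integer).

Clipped polygon: [(3,5) (9/2,3) (10,3) (10,17) (32/5,17) (3,51/4)]

1. After x ≥ 3: [(3,51/4) (3,5) (6,1) (16,0) (20,10) (14,18) (8,19)]
2. After x ≤ 10: [(3,51/4) (3,5) (6,1) (10,3/5) (10,56/3) (8,19)]
3. After y ≥ 3: [(3,51/4) (3,5) (9/2,3) (10,3) (10,56/3) (8,19)]
4. After y ≤ 17: [(32/5,17) (3,51/4) (3,5) (9/2,3) (10,3) (10,17)]
5. Canonical ring: [(3,5) (9/2,3) (10,3) (10,17) (32/5,17) (3,51/4)]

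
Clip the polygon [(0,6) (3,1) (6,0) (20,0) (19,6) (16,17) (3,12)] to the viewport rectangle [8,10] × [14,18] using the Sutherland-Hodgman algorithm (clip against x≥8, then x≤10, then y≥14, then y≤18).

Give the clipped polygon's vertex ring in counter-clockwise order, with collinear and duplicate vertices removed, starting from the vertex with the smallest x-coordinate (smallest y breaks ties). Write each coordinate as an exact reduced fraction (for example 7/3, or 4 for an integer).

Clipped polygon: [(41/5,14) (10,14) (10,191/13)]

1. After x ≥ 8: [(8,0) (20,0) (19,6) (16,17) (8,181/13)]
2. After x ≤ 10: [(8,0) (10,0) (10,191/13) (8,181/13)]
3. After y ≥ 14: [(10,14) (10,191/13) (41/5,14)]
4. After y ≤ 18: [(10,14) (10,191/13) (41/5,14)]
5. Canonical ring: [(41/5,14) (10,14) (10,191/13)]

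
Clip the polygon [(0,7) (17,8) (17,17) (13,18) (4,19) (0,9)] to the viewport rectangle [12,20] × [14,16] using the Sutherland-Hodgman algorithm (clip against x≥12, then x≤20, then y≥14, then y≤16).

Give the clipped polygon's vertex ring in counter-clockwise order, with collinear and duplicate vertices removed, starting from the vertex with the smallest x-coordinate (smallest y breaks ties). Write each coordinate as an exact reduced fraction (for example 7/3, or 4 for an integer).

Clipped polygon: [(12,14) (17,14) (17,16) (12,16)]

1. After x ≥ 12: [(12,131/17) (17,8) (17,17) (13,18) (12,163/9)]
2. After x ≤ 20: [(12,131/17) (17,8) (17,17) (13,18) (12,163/9)]
3. After y ≥ 14: [(12,14) (17,14) (17,17) (13,18) (12,163/9)]
4. After y ≤ 16: [(12,16) (12,14) (17,14) (17,16)]
5. Canonical ring: [(12,14) (17,14) (17,16) (12,16)]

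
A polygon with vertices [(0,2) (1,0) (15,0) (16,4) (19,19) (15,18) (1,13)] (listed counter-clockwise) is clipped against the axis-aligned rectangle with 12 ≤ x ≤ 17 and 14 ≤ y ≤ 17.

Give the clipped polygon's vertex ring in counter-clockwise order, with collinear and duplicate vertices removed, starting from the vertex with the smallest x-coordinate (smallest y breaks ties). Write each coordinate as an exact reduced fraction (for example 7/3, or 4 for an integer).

Clipped polygon: [(12,14) (17,14) (17,17) (61/5,17) (12,237/14)]

1. After x ≥ 12: [(12,0) (15,0) (16,4) (19,19) (15,18) (12,237/14)]
2. After x ≤ 17: [(12,0) (15,0) (16,4) (17,9) (17,37/2) (15,18) (12,237/14)]
3. After y ≥ 14: [(12,14) (17,14) (17,37/2) (15,18) (12,237/14)]
4. After y ≤ 17: [(12,14) (17,14) (17,17) (61/5,17) (12,237/14)]
5. Canonical ring: [(12,14) (17,14) (17,17) (61/5,17) (12,237/14)]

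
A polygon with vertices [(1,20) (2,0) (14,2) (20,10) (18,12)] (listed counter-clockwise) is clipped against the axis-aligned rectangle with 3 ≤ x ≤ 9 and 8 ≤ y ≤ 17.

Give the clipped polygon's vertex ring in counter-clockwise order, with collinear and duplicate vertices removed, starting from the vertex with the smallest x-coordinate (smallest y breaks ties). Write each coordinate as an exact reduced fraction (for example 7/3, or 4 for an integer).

1. After x ≥ 3: [(3,324/17) (3,1/6) (14,2) (20,10) (18,12)]
2. After x ≤ 9: [(9,276/17) (3,324/17) (3,1/6) (9,7/6)]
3. After y ≥ 8: [(9,8) (9,276/17) (3,324/17) (3,8)]
4. After y ≤ 17: [(9,8) (9,276/17) (59/8,17) (3,17) (3,8)]
5. Canonical ring: [(3,8) (9,8) (9,276/17) (59/8,17) (3,17)]

Clipped polygon: [(3,8) (9,8) (9,276/17) (59/8,17) (3,17)]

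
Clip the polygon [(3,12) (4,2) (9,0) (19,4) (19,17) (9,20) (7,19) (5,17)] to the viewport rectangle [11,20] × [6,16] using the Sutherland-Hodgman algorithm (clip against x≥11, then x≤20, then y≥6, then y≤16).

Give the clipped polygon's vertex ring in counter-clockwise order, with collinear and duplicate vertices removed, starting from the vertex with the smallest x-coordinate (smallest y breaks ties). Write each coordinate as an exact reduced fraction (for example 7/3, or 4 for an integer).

1. After x ≥ 11: [(11,4/5) (19,4) (19,17) (11,97/5)]
2. After x ≤ 20: [(11,4/5) (19,4) (19,17) (11,97/5)]
3. After y ≥ 6: [(11,6) (19,6) (19,17) (11,97/5)]
4. After y ≤ 16: [(11,16) (11,6) (19,6) (19,16)]
5. Canonical ring: [(11,6) (19,6) (19,16) (11,16)]

Clipped polygon: [(11,6) (19,6) (19,16) (11,16)]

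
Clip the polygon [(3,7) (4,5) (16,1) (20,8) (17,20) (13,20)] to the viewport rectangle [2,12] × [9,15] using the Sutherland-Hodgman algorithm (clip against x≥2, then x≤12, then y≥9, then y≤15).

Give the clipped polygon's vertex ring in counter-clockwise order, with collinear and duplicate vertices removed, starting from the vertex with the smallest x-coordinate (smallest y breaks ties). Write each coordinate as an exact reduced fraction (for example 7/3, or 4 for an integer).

Clipped polygon: [(59/13,9) (12,9) (12,15) (119/13,15)]

1. After x ≥ 2: [(3,7) (4,5) (16,1) (20,8) (17,20) (13,20)]
2. After x ≤ 12: [(12,187/10) (3,7) (4,5) (12,7/3)]
3. After y ≥ 9: [(12,9) (12,187/10) (59/13,9)]
4. After y ≤ 15: [(12,9) (12,15) (119/13,15) (59/13,9)]
5. Canonical ring: [(59/13,9) (12,9) (12,15) (119/13,15)]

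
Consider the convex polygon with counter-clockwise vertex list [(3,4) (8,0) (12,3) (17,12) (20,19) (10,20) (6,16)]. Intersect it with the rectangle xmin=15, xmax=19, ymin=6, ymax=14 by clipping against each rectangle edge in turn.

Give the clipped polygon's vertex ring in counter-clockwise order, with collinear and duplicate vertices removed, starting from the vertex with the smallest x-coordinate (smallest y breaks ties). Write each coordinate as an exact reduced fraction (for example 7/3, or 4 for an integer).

Clipped polygon: [(15,42/5) (17,12) (125/7,14) (15,14)]

1. After x ≥ 15: [(15,42/5) (17,12) (20,19) (15,39/2)]
2. After x ≤ 19: [(15,42/5) (17,12) (19,50/3) (19,191/10) (15,39/2)]
3. After y ≥ 6: [(15,42/5) (17,12) (19,50/3) (19,191/10) (15,39/2)]
4. After y ≤ 14: [(15,14) (15,42/5) (17,12) (125/7,14)]
5. Canonical ring: [(15,42/5) (17,12) (125/7,14) (15,14)]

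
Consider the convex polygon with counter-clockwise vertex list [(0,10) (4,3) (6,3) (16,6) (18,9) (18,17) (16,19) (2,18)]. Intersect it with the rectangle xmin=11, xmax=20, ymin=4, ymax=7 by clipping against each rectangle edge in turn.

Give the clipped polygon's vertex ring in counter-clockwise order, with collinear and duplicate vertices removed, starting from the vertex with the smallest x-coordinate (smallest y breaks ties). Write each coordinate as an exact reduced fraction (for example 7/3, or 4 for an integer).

1. After x ≥ 11: [(11,9/2) (16,6) (18,9) (18,17) (16,19) (11,261/14)]
2. After x ≤ 20: [(11,9/2) (16,6) (18,9) (18,17) (16,19) (11,261/14)]
3. After y ≥ 4: [(11,9/2) (16,6) (18,9) (18,17) (16,19) (11,261/14)]
4. After y ≤ 7: [(11,7) (11,9/2) (16,6) (50/3,7)]
5. Canonical ring: [(11,9/2) (16,6) (50/3,7) (11,7)]

Clipped polygon: [(11,9/2) (16,6) (50/3,7) (11,7)]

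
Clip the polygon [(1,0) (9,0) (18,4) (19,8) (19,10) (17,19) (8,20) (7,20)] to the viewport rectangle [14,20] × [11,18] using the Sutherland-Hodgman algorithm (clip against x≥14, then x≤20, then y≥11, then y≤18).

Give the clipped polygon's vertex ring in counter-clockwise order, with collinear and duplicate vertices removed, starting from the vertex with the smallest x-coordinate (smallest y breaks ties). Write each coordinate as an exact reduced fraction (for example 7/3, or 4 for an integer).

1. After x ≥ 14: [(14,20/9) (18,4) (19,8) (19,10) (17,19) (14,58/3)]
2. After x ≤ 20: [(14,20/9) (18,4) (19,8) (19,10) (17,19) (14,58/3)]
3. After y ≥ 11: [(14,11) (169/9,11) (17,19) (14,58/3)]
4. After y ≤ 18: [(14,18) (14,11) (169/9,11) (155/9,18)]
5. Canonical ring: [(14,11) (169/9,11) (155/9,18) (14,18)]

Clipped polygon: [(14,11) (169/9,11) (155/9,18) (14,18)]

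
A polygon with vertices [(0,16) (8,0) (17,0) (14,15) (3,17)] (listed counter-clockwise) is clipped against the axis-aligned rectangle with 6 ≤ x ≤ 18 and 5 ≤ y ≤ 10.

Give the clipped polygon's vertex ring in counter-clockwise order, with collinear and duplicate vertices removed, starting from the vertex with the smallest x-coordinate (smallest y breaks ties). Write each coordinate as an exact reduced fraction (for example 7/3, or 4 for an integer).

1. After x ≥ 6: [(6,4) (8,0) (17,0) (14,15) (6,181/11)]
2. After x ≤ 18: [(6,4) (8,0) (17,0) (14,15) (6,181/11)]
3. After y ≥ 5: [(6,5) (16,5) (14,15) (6,181/11)]
4. After y ≤ 10: [(6,10) (6,5) (16,5) (15,10)]
5. Canonical ring: [(6,5) (16,5) (15,10) (6,10)]

Clipped polygon: [(6,5) (16,5) (15,10) (6,10)]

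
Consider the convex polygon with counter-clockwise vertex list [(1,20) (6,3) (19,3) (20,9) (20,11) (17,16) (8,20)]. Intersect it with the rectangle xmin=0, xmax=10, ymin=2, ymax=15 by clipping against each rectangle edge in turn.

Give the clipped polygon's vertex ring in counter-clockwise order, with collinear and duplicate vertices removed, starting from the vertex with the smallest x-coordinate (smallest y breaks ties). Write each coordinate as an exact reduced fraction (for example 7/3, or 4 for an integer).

Clipped polygon: [(42/17,15) (6,3) (10,3) (10,15)]

1. After x ≥ 0: [(1,20) (6,3) (19,3) (20,9) (20,11) (17,16) (8,20)]
2. After x ≤ 10: [(1,20) (6,3) (10,3) (10,172/9) (8,20)]
3. After y ≥ 2: [(1,20) (6,3) (10,3) (10,172/9) (8,20)]
4. After y ≤ 15: [(42/17,15) (6,3) (10,3) (10,15)]
5. Canonical ring: [(42/17,15) (6,3) (10,3) (10,15)]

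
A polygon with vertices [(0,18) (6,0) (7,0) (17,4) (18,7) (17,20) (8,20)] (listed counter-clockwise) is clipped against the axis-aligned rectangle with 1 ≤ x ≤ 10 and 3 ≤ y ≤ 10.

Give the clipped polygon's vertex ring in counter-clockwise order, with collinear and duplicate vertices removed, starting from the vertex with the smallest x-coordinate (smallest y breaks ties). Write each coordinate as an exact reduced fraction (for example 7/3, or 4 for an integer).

1. After x ≥ 1: [(1,73/4) (1,15) (6,0) (7,0) (17,4) (18,7) (17,20) (8,20)]
2. After x ≤ 10: [(1,73/4) (1,15) (6,0) (7,0) (10,6/5) (10,20) (8,20)]
3. After y ≥ 3: [(1,73/4) (1,15) (5,3) (10,3) (10,20) (8,20)]
4. After y ≤ 10: [(8/3,10) (5,3) (10,3) (10,10)]
5. Canonical ring: [(8/3,10) (5,3) (10,3) (10,10)]

Clipped polygon: [(8/3,10) (5,3) (10,3) (10,10)]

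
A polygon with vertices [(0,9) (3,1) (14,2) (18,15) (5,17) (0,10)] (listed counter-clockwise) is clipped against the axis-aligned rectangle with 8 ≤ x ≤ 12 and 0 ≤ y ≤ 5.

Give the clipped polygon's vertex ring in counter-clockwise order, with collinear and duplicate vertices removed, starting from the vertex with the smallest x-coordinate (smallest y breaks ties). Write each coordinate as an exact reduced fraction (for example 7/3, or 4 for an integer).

Clipped polygon: [(8,16/11) (12,20/11) (12,5) (8,5)]

1. After x ≥ 8: [(8,16/11) (14,2) (18,15) (8,215/13)]
2. After x ≤ 12: [(8,16/11) (12,20/11) (12,207/13) (8,215/13)]
3. After y ≥ 0: [(8,16/11) (12,20/11) (12,207/13) (8,215/13)]
4. After y ≤ 5: [(8,5) (8,16/11) (12,20/11) (12,5)]
5. Canonical ring: [(8,16/11) (12,20/11) (12,5) (8,5)]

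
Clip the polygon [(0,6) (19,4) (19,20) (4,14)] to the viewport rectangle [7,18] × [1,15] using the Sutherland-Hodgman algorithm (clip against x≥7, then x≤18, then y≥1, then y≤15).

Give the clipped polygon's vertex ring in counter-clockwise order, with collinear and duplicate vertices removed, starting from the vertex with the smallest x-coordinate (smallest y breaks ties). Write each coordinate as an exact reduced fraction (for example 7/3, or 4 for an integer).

Clipped polygon: [(7,100/19) (18,78/19) (18,15) (7,15)]

1. After x ≥ 7: [(7,100/19) (19,4) (19,20) (7,76/5)]
2. After x ≤ 18: [(7,100/19) (18,78/19) (18,98/5) (7,76/5)]
3. After y ≥ 1: [(7,100/19) (18,78/19) (18,98/5) (7,76/5)]
4. After y ≤ 15: [(7,15) (7,100/19) (18,78/19) (18,15)]
5. Canonical ring: [(7,100/19) (18,78/19) (18,15) (7,15)]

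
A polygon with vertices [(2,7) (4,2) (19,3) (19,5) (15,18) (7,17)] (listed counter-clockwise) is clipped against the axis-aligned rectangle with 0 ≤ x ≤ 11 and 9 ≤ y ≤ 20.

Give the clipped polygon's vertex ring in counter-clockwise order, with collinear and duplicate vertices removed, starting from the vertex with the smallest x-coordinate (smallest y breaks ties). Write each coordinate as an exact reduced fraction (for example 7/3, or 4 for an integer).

1. After x ≥ 0: [(2,7) (4,2) (19,3) (19,5) (15,18) (7,17)]
2. After x ≤ 11: [(2,7) (4,2) (11,37/15) (11,35/2) (7,17)]
3. After y ≥ 9: [(3,9) (11,9) (11,35/2) (7,17)]
4. After y ≤ 20: [(3,9) (11,9) (11,35/2) (7,17)]
5. Canonical ring: [(3,9) (11,9) (11,35/2) (7,17)]

Clipped polygon: [(3,9) (11,9) (11,35/2) (7,17)]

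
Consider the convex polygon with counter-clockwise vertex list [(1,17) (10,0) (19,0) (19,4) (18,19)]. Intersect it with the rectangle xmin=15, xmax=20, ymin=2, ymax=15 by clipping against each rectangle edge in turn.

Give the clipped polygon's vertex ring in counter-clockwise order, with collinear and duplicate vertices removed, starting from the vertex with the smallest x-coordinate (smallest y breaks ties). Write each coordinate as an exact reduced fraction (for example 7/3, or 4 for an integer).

Clipped polygon: [(15,2) (19,2) (19,4) (274/15,15) (15,15)]

1. After x ≥ 15: [(15,317/17) (15,0) (19,0) (19,4) (18,19)]
2. After x ≤ 20: [(15,317/17) (15,0) (19,0) (19,4) (18,19)]
3. After y ≥ 2: [(15,317/17) (15,2) (19,2) (19,4) (18,19)]
4. After y ≤ 15: [(15,15) (15,2) (19,2) (19,4) (274/15,15)]
5. Canonical ring: [(15,2) (19,2) (19,4) (274/15,15) (15,15)]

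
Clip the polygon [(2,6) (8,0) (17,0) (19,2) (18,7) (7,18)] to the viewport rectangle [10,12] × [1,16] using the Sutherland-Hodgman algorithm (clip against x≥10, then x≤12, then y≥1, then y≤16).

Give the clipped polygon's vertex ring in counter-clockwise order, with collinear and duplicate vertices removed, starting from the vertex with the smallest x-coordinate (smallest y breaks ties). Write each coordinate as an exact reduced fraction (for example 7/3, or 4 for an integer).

Clipped polygon: [(10,1) (12,1) (12,13) (10,15)]

1. After x ≥ 10: [(10,0) (17,0) (19,2) (18,7) (10,15)]
2. After x ≤ 12: [(10,0) (12,0) (12,13) (10,15)]
3. After y ≥ 1: [(10,1) (12,1) (12,13) (10,15)]
4. After y ≤ 16: [(10,1) (12,1) (12,13) (10,15)]
5. Canonical ring: [(10,1) (12,1) (12,13) (10,15)]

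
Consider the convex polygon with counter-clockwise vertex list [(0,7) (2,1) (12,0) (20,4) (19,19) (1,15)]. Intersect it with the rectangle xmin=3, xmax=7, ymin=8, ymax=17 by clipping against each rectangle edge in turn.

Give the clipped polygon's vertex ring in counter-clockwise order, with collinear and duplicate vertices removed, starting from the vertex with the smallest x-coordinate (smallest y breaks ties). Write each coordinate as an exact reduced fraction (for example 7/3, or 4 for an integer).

Clipped polygon: [(3,8) (7,8) (7,49/3) (3,139/9)]

1. After x ≥ 3: [(3,9/10) (12,0) (20,4) (19,19) (3,139/9)]
2. After x ≤ 7: [(3,9/10) (7,1/2) (7,49/3) (3,139/9)]
3. After y ≥ 8: [(3,8) (7,8) (7,49/3) (3,139/9)]
4. After y ≤ 17: [(3,8) (7,8) (7,49/3) (3,139/9)]
5. Canonical ring: [(3,8) (7,8) (7,49/3) (3,139/9)]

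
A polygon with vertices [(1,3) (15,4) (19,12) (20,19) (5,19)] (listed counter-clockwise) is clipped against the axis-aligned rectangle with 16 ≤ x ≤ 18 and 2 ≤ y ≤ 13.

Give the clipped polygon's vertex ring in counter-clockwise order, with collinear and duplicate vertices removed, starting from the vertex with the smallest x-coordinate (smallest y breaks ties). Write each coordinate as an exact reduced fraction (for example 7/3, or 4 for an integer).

Clipped polygon: [(16,6) (18,10) (18,13) (16,13)]

1. After x ≥ 16: [(16,6) (19,12) (20,19) (16,19)]
2. After x ≤ 18: [(16,6) (18,10) (18,19) (16,19)]
3. After y ≥ 2: [(16,6) (18,10) (18,19) (16,19)]
4. After y ≤ 13: [(16,13) (16,6) (18,10) (18,13)]
5. Canonical ring: [(16,6) (18,10) (18,13) (16,13)]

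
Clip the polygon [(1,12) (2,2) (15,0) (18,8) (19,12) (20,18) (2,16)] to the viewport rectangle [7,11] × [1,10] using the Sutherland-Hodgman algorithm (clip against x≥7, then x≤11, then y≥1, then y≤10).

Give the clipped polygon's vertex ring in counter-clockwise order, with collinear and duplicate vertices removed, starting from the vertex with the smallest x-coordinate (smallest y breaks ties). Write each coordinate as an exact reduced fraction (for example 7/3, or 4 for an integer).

1. After x ≥ 7: [(7,16/13) (15,0) (18,8) (19,12) (20,18) (7,149/9)]
2. After x ≤ 11: [(7,16/13) (11,8/13) (11,17) (7,149/9)]
3. After y ≥ 1: [(7,16/13) (17/2,1) (11,1) (11,17) (7,149/9)]
4. After y ≤ 10: [(7,10) (7,16/13) (17/2,1) (11,1) (11,10)]
5. Canonical ring: [(7,16/13) (17/2,1) (11,1) (11,10) (7,10)]

Clipped polygon: [(7,16/13) (17/2,1) (11,1) (11,10) (7,10)]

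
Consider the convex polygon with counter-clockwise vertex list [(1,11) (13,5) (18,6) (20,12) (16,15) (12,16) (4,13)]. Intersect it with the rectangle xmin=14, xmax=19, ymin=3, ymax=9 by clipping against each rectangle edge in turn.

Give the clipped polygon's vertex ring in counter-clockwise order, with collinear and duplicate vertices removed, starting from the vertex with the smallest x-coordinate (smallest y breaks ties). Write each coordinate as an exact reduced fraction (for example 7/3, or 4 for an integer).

Clipped polygon: [(14,26/5) (18,6) (19,9) (14,9)]

1. After x ≥ 14: [(14,26/5) (18,6) (20,12) (16,15) (14,31/2)]
2. After x ≤ 19: [(14,26/5) (18,6) (19,9) (19,51/4) (16,15) (14,31/2)]
3. After y ≥ 3: [(14,26/5) (18,6) (19,9) (19,51/4) (16,15) (14,31/2)]
4. After y ≤ 9: [(14,9) (14,26/5) (18,6) (19,9) (19,9)]
5. Canonical ring: [(14,26/5) (18,6) (19,9) (14,9)]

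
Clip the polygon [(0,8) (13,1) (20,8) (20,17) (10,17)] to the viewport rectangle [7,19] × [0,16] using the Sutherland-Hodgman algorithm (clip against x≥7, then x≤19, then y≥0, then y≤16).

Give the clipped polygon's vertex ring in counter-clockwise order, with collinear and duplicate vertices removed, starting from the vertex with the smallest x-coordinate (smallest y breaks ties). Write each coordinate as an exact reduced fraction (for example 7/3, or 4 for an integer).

Clipped polygon: [(7,55/13) (13,1) (19,7) (19,16) (80/9,16) (7,143/10)]

1. After x ≥ 7: [(7,143/10) (7,55/13) (13,1) (20,8) (20,17) (10,17)]
2. After x ≤ 19: [(7,143/10) (7,55/13) (13,1) (19,7) (19,17) (10,17)]
3. After y ≥ 0: [(7,143/10) (7,55/13) (13,1) (19,7) (19,17) (10,17)]
4. After y ≤ 16: [(80/9,16) (7,143/10) (7,55/13) (13,1) (19,7) (19,16)]
5. Canonical ring: [(7,55/13) (13,1) (19,7) (19,16) (80/9,16) (7,143/10)]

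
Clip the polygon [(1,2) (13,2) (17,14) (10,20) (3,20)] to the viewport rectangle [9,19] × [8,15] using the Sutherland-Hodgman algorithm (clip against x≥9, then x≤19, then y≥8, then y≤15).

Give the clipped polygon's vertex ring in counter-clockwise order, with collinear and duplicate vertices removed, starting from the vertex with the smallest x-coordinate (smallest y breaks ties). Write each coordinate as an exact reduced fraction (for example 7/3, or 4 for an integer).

1. After x ≥ 9: [(9,2) (13,2) (17,14) (10,20) (9,20)]
2. After x ≤ 19: [(9,2) (13,2) (17,14) (10,20) (9,20)]
3. After y ≥ 8: [(9,8) (15,8) (17,14) (10,20) (9,20)]
4. After y ≤ 15: [(9,15) (9,8) (15,8) (17,14) (95/6,15)]
5. Canonical ring: [(9,8) (15,8) (17,14) (95/6,15) (9,15)]

Clipped polygon: [(9,8) (15,8) (17,14) (95/6,15) (9,15)]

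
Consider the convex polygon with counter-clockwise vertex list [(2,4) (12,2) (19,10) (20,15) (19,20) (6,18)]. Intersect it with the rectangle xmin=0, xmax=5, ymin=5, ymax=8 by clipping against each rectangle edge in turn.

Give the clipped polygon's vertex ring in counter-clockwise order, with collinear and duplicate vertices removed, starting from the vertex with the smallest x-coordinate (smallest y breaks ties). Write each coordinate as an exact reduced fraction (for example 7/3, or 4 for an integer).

Clipped polygon: [(16/7,5) (5,5) (5,8) (22/7,8)]

1. After x ≥ 0: [(2,4) (12,2) (19,10) (20,15) (19,20) (6,18)]
2. After x ≤ 5: [(5,29/2) (2,4) (5,17/5)]
3. After y ≥ 5: [(5,5) (5,29/2) (16/7,5)]
4. After y ≤ 8: [(5,5) (5,8) (22/7,8) (16/7,5)]
5. Canonical ring: [(16/7,5) (5,5) (5,8) (22/7,8)]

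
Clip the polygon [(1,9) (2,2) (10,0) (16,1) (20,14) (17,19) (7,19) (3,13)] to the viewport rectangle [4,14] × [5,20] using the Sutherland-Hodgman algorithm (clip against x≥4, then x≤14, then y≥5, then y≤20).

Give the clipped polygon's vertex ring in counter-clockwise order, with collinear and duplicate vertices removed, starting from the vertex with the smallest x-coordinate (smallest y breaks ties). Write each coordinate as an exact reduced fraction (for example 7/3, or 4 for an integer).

1. After x ≥ 4: [(4,3/2) (10,0) (16,1) (20,14) (17,19) (7,19) (4,29/2)]
2. After x ≤ 14: [(4,3/2) (10,0) (14,2/3) (14,19) (7,19) (4,29/2)]
3. After y ≥ 5: [(4,5) (14,5) (14,19) (7,19) (4,29/2)]
4. After y ≤ 20: [(4,5) (14,5) (14,19) (7,19) (4,29/2)]
5. Canonical ring: [(4,5) (14,5) (14,19) (7,19) (4,29/2)]

Clipped polygon: [(4,5) (14,5) (14,19) (7,19) (4,29/2)]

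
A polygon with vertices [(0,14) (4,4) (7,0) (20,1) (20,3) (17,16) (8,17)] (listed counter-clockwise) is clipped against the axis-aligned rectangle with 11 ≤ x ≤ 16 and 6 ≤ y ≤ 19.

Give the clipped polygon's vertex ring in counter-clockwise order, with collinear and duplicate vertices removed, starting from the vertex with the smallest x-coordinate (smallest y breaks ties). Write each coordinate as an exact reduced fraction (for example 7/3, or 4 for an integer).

Clipped polygon: [(11,6) (16,6) (16,145/9) (11,50/3)]

1. After x ≥ 11: [(11,4/13) (20,1) (20,3) (17,16) (11,50/3)]
2. After x ≤ 16: [(11,4/13) (16,9/13) (16,145/9) (11,50/3)]
3. After y ≥ 6: [(11,6) (16,6) (16,145/9) (11,50/3)]
4. After y ≤ 19: [(11,6) (16,6) (16,145/9) (11,50/3)]
5. Canonical ring: [(11,6) (16,6) (16,145/9) (11,50/3)]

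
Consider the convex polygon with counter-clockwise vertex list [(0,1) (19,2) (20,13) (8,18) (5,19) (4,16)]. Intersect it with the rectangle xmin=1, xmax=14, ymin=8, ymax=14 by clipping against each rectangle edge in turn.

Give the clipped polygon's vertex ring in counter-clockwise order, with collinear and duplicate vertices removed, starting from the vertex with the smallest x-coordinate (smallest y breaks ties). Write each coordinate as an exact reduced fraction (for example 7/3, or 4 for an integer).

1. After x ≥ 1: [(1,19/4) (1,20/19) (19,2) (20,13) (8,18) (5,19) (4,16)]
2. After x ≤ 14: [(1,19/4) (1,20/19) (14,33/19) (14,31/2) (8,18) (5,19) (4,16)]
3. After y ≥ 8: [(28/15,8) (14,8) (14,31/2) (8,18) (5,19) (4,16)]
4. After y ≤ 14: [(52/15,14) (28/15,8) (14,8) (14,14)]
5. Canonical ring: [(28/15,8) (14,8) (14,14) (52/15,14)]

Clipped polygon: [(28/15,8) (14,8) (14,14) (52/15,14)]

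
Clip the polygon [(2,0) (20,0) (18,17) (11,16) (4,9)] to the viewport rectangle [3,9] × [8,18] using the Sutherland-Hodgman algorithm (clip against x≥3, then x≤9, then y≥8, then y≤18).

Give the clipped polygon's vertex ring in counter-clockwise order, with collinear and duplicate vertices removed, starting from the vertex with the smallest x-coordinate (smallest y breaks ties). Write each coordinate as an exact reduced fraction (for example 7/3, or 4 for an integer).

1. After x ≥ 3: [(3,9/2) (3,0) (20,0) (18,17) (11,16) (4,9)]
2. After x ≤ 9: [(3,9/2) (3,0) (9,0) (9,14) (4,9)]
3. After y ≥ 8: [(34/9,8) (9,8) (9,14) (4,9)]
4. After y ≤ 18: [(34/9,8) (9,8) (9,14) (4,9)]
5. Canonical ring: [(34/9,8) (9,8) (9,14) (4,9)]

Clipped polygon: [(34/9,8) (9,8) (9,14) (4,9)]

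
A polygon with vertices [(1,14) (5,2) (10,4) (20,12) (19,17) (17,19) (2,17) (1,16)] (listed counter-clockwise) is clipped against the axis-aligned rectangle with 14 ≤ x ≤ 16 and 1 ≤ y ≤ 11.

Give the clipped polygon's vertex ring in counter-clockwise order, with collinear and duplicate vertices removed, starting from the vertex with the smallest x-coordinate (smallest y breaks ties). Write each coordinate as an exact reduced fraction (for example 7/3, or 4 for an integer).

Clipped polygon: [(14,36/5) (16,44/5) (16,11) (14,11)]

1. After x ≥ 14: [(14,36/5) (20,12) (19,17) (17,19) (14,93/5)]
2. After x ≤ 16: [(14,36/5) (16,44/5) (16,283/15) (14,93/5)]
3. After y ≥ 1: [(14,36/5) (16,44/5) (16,283/15) (14,93/5)]
4. After y ≤ 11: [(14,11) (14,36/5) (16,44/5) (16,11)]
5. Canonical ring: [(14,36/5) (16,44/5) (16,11) (14,11)]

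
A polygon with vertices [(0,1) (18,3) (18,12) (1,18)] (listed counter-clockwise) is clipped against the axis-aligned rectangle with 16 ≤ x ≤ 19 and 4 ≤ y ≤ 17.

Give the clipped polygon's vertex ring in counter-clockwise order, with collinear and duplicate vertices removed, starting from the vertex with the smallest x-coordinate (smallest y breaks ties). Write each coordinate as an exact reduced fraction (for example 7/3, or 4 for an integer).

Clipped polygon: [(16,4) (18,4) (18,12) (16,216/17)]

1. After x ≥ 16: [(16,25/9) (18,3) (18,12) (16,216/17)]
2. After x ≤ 19: [(16,25/9) (18,3) (18,12) (16,216/17)]
3. After y ≥ 4: [(16,4) (18,4) (18,12) (16,216/17)]
4. After y ≤ 17: [(16,4) (18,4) (18,12) (16,216/17)]
5. Canonical ring: [(16,4) (18,4) (18,12) (16,216/17)]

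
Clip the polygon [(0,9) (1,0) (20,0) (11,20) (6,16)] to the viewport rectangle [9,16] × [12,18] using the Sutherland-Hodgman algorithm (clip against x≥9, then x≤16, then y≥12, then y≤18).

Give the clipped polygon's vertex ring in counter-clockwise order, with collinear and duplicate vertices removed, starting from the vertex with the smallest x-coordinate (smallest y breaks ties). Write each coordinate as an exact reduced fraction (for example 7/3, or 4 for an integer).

Clipped polygon: [(9,12) (73/5,12) (119/10,18) (9,18)]

1. After x ≥ 9: [(9,0) (20,0) (11,20) (9,92/5)]
2. After x ≤ 16: [(9,0) (16,0) (16,80/9) (11,20) (9,92/5)]
3. After y ≥ 12: [(9,12) (73/5,12) (11,20) (9,92/5)]
4. After y ≤ 18: [(9,18) (9,12) (73/5,12) (119/10,18)]
5. Canonical ring: [(9,12) (73/5,12) (119/10,18) (9,18)]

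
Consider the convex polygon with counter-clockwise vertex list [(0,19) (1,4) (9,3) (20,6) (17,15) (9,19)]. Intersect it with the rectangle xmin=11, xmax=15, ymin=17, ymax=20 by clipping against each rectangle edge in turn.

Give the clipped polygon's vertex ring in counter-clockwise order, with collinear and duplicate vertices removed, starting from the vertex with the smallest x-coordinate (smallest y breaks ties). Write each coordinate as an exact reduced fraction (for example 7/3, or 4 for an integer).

Clipped polygon: [(11,17) (13,17) (11,18)]

1. After x ≥ 11: [(11,39/11) (20,6) (17,15) (11,18)]
2. After x ≤ 15: [(11,39/11) (15,51/11) (15,16) (11,18)]
3. After y ≥ 17: [(11,17) (13,17) (11,18)]
4. After y ≤ 20: [(11,17) (13,17) (11,18)]
5. Canonical ring: [(11,17) (13,17) (11,18)]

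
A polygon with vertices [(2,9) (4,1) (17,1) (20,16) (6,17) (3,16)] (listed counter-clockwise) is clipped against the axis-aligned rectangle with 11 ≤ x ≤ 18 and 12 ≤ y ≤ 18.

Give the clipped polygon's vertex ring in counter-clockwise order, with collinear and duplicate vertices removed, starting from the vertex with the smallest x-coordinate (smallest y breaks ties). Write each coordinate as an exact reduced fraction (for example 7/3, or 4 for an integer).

Clipped polygon: [(11,12) (18,12) (18,113/7) (11,233/14)]

1. After x ≥ 11: [(11,1) (17,1) (20,16) (11,233/14)]
2. After x ≤ 18: [(11,1) (17,1) (18,6) (18,113/7) (11,233/14)]
3. After y ≥ 12: [(11,12) (18,12) (18,113/7) (11,233/14)]
4. After y ≤ 18: [(11,12) (18,12) (18,113/7) (11,233/14)]
5. Canonical ring: [(11,12) (18,12) (18,113/7) (11,233/14)]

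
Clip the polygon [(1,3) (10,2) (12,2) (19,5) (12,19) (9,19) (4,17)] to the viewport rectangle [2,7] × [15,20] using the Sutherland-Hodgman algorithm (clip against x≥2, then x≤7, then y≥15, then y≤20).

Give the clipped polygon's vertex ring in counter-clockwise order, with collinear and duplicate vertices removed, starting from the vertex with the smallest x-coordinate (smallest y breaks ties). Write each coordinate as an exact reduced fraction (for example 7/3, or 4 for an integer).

Clipped polygon: [(25/7,15) (7,15) (7,91/5) (4,17)]

1. After x ≥ 2: [(2,23/3) (2,26/9) (10,2) (12,2) (19,5) (12,19) (9,19) (4,17)]
2. After x ≤ 7: [(2,23/3) (2,26/9) (7,7/3) (7,91/5) (4,17)]
3. After y ≥ 15: [(25/7,15) (7,15) (7,91/5) (4,17)]
4. After y ≤ 20: [(25/7,15) (7,15) (7,91/5) (4,17)]
5. Canonical ring: [(25/7,15) (7,15) (7,91/5) (4,17)]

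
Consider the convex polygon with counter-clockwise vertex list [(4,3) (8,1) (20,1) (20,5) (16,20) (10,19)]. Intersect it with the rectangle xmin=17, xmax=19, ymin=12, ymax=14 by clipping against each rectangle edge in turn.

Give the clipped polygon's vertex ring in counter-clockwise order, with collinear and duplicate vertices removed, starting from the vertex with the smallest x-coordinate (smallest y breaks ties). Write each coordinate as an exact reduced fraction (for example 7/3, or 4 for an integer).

1. After x ≥ 17: [(17,1) (20,1) (20,5) (17,65/4)]
2. After x ≤ 19: [(17,1) (19,1) (19,35/4) (17,65/4)]
3. After y ≥ 12: [(17,12) (272/15,12) (17,65/4)]
4. After y ≤ 14: [(17,14) (17,12) (272/15,12) (88/5,14)]
5. Canonical ring: [(17,12) (272/15,12) (88/5,14) (17,14)]

Clipped polygon: [(17,12) (272/15,12) (88/5,14) (17,14)]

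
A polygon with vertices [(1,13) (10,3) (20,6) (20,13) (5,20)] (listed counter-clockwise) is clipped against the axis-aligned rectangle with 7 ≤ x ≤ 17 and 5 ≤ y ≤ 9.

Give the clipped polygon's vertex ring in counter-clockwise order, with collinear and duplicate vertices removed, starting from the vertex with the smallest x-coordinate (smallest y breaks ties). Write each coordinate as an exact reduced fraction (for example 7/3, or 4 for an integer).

1. After x ≥ 7: [(7,19/3) (10,3) (20,6) (20,13) (7,286/15)]
2. After x ≤ 17: [(7,19/3) (10,3) (17,51/10) (17,72/5) (7,286/15)]
3. After y ≥ 5: [(7,19/3) (41/5,5) (50/3,5) (17,51/10) (17,72/5) (7,286/15)]
4. After y ≤ 9: [(7,9) (7,19/3) (41/5,5) (50/3,5) (17,51/10) (17,9)]
5. Canonical ring: [(7,19/3) (41/5,5) (50/3,5) (17,51/10) (17,9) (7,9)]

Clipped polygon: [(7,19/3) (41/5,5) (50/3,5) (17,51/10) (17,9) (7,9)]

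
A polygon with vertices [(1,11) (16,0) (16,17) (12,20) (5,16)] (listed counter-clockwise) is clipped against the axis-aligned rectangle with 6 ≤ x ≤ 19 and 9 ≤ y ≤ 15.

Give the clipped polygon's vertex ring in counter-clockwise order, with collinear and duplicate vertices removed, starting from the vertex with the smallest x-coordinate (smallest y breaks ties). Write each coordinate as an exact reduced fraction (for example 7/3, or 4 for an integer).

1. After x ≥ 6: [(6,22/3) (16,0) (16,17) (12,20) (6,116/7)]
2. After x ≤ 19: [(6,22/3) (16,0) (16,17) (12,20) (6,116/7)]
3. After y ≥ 9: [(6,9) (16,9) (16,17) (12,20) (6,116/7)]
4. After y ≤ 15: [(6,15) (6,9) (16,9) (16,15)]
5. Canonical ring: [(6,9) (16,9) (16,15) (6,15)]

Clipped polygon: [(6,9) (16,9) (16,15) (6,15)]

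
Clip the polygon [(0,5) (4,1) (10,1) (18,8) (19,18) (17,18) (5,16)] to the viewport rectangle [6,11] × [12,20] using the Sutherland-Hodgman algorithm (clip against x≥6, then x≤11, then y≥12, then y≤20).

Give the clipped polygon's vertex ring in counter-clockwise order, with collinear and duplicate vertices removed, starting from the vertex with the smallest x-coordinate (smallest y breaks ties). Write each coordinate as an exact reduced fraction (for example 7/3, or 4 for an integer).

Clipped polygon: [(6,12) (11,12) (11,17) (6,97/6)]

1. After x ≥ 6: [(6,1) (10,1) (18,8) (19,18) (17,18) (6,97/6)]
2. After x ≤ 11: [(6,1) (10,1) (11,15/8) (11,17) (6,97/6)]
3. After y ≥ 12: [(6,12) (11,12) (11,17) (6,97/6)]
4. After y ≤ 20: [(6,12) (11,12) (11,17) (6,97/6)]
5. Canonical ring: [(6,12) (11,12) (11,17) (6,97/6)]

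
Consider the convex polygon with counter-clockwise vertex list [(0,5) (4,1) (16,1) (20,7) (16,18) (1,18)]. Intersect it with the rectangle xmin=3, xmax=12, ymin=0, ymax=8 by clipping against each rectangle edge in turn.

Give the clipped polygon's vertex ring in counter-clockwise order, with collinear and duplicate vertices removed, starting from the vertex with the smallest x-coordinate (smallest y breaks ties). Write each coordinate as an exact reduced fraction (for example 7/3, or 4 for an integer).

1. After x ≥ 3: [(3,2) (4,1) (16,1) (20,7) (16,18) (3,18)]
2. After x ≤ 12: [(3,2) (4,1) (12,1) (12,18) (3,18)]
3. After y ≥ 0: [(3,2) (4,1) (12,1) (12,18) (3,18)]
4. After y ≤ 8: [(3,8) (3,2) (4,1) (12,1) (12,8)]
5. Canonical ring: [(3,2) (4,1) (12,1) (12,8) (3,8)]

Clipped polygon: [(3,2) (4,1) (12,1) (12,8) (3,8)]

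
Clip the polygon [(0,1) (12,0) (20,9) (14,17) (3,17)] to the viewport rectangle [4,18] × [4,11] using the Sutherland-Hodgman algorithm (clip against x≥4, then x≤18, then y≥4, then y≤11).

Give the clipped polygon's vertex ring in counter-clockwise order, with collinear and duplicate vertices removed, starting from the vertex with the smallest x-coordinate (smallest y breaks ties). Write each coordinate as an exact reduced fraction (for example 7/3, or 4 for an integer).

1. After x ≥ 4: [(4,2/3) (12,0) (20,9) (14,17) (4,17)]
2. After x ≤ 18: [(4,2/3) (12,0) (18,27/4) (18,35/3) (14,17) (4,17)]
3. After y ≥ 4: [(4,4) (140/9,4) (18,27/4) (18,35/3) (14,17) (4,17)]
4. After y ≤ 11: [(4,11) (4,4) (140/9,4) (18,27/4) (18,11)]
5. Canonical ring: [(4,4) (140/9,4) (18,27/4) (18,11) (4,11)]

Clipped polygon: [(4,4) (140/9,4) (18,27/4) (18,11) (4,11)]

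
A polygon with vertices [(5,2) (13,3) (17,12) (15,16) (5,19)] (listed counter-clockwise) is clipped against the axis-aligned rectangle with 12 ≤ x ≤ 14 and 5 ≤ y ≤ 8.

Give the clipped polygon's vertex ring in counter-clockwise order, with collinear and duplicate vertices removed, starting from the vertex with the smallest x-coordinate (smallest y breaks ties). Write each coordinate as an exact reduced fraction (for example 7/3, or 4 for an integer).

Clipped polygon: [(12,5) (125/9,5) (14,21/4) (14,8) (12,8)]

1. After x ≥ 12: [(12,23/8) (13,3) (17,12) (15,16) (12,169/10)]
2. After x ≤ 14: [(12,23/8) (13,3) (14,21/4) (14,163/10) (12,169/10)]
3. After y ≥ 5: [(12,5) (125/9,5) (14,21/4) (14,163/10) (12,169/10)]
4. After y ≤ 8: [(12,8) (12,5) (125/9,5) (14,21/4) (14,8)]
5. Canonical ring: [(12,5) (125/9,5) (14,21/4) (14,8) (12,8)]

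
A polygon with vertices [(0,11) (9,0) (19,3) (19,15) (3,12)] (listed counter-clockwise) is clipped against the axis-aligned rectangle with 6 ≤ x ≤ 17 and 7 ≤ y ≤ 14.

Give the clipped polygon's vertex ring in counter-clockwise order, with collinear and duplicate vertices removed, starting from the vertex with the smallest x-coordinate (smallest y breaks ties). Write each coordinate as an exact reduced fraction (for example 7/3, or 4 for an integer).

1. After x ≥ 6: [(6,11/3) (9,0) (19,3) (19,15) (6,201/16)]
2. After x ≤ 17: [(6,11/3) (9,0) (17,12/5) (17,117/8) (6,201/16)]
3. After y ≥ 7: [(6,7) (17,7) (17,117/8) (6,201/16)]
4. After y ≤ 14: [(6,7) (17,7) (17,14) (41/3,14) (6,201/16)]
5. Canonical ring: [(6,7) (17,7) (17,14) (41/3,14) (6,201/16)]

Clipped polygon: [(6,7) (17,7) (17,14) (41/3,14) (6,201/16)]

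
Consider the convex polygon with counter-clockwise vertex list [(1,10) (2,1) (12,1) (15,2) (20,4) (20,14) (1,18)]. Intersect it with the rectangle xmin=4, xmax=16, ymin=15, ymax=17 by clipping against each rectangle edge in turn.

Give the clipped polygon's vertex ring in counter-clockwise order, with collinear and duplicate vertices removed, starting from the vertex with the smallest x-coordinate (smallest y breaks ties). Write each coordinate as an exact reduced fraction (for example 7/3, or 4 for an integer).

Clipped polygon: [(4,15) (61/4,15) (23/4,17) (4,17)]

1. After x ≥ 4: [(4,1) (12,1) (15,2) (20,4) (20,14) (4,330/19)]
2. After x ≤ 16: [(4,1) (12,1) (15,2) (16,12/5) (16,282/19) (4,330/19)]
3. After y ≥ 15: [(4,15) (61/4,15) (4,330/19)]
4. After y ≤ 17: [(4,17) (4,15) (61/4,15) (23/4,17)]
5. Canonical ring: [(4,15) (61/4,15) (23/4,17) (4,17)]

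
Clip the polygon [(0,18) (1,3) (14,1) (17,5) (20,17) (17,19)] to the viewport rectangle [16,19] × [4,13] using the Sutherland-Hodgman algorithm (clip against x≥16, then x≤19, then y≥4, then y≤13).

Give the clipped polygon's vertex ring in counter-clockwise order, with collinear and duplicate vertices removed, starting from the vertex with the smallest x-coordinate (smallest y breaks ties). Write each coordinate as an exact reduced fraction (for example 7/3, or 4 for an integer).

1. After x ≥ 16: [(16,322/17) (16,11/3) (17,5) (20,17) (17,19)]
2. After x ≤ 19: [(16,322/17) (16,11/3) (17,5) (19,13) (19,53/3) (17,19)]
3. After y ≥ 4: [(16,322/17) (16,4) (65/4,4) (17,5) (19,13) (19,53/3) (17,19)]
4. After y ≤ 13: [(16,13) (16,4) (65/4,4) (17,5) (19,13) (19,13)]
5. Canonical ring: [(16,4) (65/4,4) (17,5) (19,13) (16,13)]

Clipped polygon: [(16,4) (65/4,4) (17,5) (19,13) (16,13)]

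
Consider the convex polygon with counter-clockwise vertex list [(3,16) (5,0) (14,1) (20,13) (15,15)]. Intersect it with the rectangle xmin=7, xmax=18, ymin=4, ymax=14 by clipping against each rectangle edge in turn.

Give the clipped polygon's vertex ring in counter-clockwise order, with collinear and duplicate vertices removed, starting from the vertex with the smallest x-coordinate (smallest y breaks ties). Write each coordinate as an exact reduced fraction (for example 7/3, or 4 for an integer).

1. After x ≥ 7: [(7,47/3) (7,2/9) (14,1) (20,13) (15,15)]
2. After x ≤ 18: [(7,47/3) (7,2/9) (14,1) (18,9) (18,69/5) (15,15)]
3. After y ≥ 4: [(7,47/3) (7,4) (31/2,4) (18,9) (18,69/5) (15,15)]
4. After y ≤ 14: [(7,14) (7,4) (31/2,4) (18,9) (18,69/5) (35/2,14)]
5. Canonical ring: [(7,4) (31/2,4) (18,9) (18,69/5) (35/2,14) (7,14)]

Clipped polygon: [(7,4) (31/2,4) (18,9) (18,69/5) (35/2,14) (7,14)]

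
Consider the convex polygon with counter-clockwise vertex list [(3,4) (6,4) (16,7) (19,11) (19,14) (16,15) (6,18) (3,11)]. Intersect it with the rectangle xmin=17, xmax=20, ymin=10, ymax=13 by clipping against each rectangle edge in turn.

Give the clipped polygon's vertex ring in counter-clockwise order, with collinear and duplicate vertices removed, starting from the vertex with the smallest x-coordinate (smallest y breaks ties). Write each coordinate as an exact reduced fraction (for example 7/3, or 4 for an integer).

Clipped polygon: [(17,10) (73/4,10) (19,11) (19,13) (17,13)]

1. After x ≥ 17: [(17,25/3) (19,11) (19,14) (17,44/3)]
2. After x ≤ 20: [(17,25/3) (19,11) (19,14) (17,44/3)]
3. After y ≥ 10: [(17,10) (73/4,10) (19,11) (19,14) (17,44/3)]
4. After y ≤ 13: [(17,13) (17,10) (73/4,10) (19,11) (19,13)]
5. Canonical ring: [(17,10) (73/4,10) (19,11) (19,13) (17,13)]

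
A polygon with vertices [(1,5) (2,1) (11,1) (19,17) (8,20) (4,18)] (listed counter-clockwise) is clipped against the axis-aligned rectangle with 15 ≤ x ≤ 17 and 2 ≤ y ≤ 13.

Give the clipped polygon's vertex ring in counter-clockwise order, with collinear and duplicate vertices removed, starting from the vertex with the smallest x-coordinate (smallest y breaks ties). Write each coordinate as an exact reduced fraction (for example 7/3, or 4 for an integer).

1. After x ≥ 15: [(15,9) (19,17) (15,199/11)]
2. After x ≤ 17: [(15,9) (17,13) (17,193/11) (15,199/11)]
3. After y ≥ 2: [(15,9) (17,13) (17,193/11) (15,199/11)]
4. After y ≤ 13: [(15,13) (15,9) (17,13) (17,13)]
5. Canonical ring: [(15,9) (17,13) (15,13)]

Clipped polygon: [(15,9) (17,13) (15,13)]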